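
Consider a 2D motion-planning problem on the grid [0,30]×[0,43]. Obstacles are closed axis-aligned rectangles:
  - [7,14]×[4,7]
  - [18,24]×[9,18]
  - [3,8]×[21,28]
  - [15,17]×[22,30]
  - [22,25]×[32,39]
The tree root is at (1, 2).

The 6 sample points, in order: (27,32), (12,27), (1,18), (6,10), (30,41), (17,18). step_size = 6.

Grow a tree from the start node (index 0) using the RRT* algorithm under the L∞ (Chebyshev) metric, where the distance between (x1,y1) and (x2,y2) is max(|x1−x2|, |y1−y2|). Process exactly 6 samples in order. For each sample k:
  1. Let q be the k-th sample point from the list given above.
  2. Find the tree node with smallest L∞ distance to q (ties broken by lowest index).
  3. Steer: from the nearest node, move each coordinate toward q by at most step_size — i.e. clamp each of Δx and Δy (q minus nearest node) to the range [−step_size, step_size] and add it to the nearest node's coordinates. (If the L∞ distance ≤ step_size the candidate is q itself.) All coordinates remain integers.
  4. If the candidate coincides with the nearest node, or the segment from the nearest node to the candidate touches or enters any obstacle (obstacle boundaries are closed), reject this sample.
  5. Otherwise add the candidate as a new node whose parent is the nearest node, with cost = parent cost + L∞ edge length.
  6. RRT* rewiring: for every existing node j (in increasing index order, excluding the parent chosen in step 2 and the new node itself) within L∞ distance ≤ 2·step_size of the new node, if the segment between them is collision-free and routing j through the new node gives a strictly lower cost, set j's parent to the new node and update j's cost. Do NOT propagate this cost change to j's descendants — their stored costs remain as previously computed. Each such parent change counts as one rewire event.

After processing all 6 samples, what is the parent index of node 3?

Parent of node 3: 1

1. q=(27,32) nearest=0 d=30 new=(7,8) → add node 1 parent=0 cost=6
2. q=(12,27) nearest=1 d=19 new=(12,14) → add node 2 parent=1 cost=12
3. q=(1,18) nearest=1 d=10 new=(1,14) → add node 3 parent=1 cost=12
4. q=(6,10) nearest=1 d=2 new=(6,10) → add node 4 parent=1 cost=8
5. q=(30,41) nearest=2 d=27 new=(18,20) → add node 5 parent=2 cost=18
6. q=(17,18) nearest=5 d=2 new=(17,18) → add node 6 parent=5 cost=20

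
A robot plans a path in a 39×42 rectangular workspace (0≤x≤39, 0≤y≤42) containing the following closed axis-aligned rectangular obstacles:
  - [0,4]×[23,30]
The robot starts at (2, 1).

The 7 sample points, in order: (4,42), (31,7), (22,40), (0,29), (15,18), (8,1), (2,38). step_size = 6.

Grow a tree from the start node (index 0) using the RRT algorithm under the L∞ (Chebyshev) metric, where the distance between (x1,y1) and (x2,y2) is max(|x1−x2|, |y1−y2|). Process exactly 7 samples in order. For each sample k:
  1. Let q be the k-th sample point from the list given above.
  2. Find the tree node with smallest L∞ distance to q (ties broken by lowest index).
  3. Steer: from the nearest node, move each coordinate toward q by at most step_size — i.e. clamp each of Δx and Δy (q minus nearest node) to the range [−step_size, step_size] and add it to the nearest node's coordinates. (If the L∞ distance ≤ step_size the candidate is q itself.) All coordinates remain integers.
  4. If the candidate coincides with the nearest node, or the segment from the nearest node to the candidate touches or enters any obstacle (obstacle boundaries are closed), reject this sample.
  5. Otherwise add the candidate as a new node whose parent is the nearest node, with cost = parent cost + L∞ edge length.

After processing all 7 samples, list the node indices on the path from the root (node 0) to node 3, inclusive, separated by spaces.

1. q=(4,42) nearest=0 d=41 new=(4,7) → add node 1 parent=0 cost=6
2. q=(31,7) nearest=1 d=27 new=(10,7) → add node 2 parent=1 cost=12
3. q=(22,40) nearest=1 d=33 new=(10,13) → add node 3 parent=1 cost=12
4. q=(0,29) nearest=3 d=16 new=(4,19) → add node 4 parent=3 cost=18
5. q=(15,18) nearest=3 d=5 new=(15,18) → add node 5 parent=3 cost=17
6. q=(8,1) nearest=0 d=6 new=(8,1) → add node 6 parent=0 cost=6
7. q=(2,38) nearest=4 d=19 new=(2,25) → blocked by [0,4]×[23,30], reject

Path: 0 1 3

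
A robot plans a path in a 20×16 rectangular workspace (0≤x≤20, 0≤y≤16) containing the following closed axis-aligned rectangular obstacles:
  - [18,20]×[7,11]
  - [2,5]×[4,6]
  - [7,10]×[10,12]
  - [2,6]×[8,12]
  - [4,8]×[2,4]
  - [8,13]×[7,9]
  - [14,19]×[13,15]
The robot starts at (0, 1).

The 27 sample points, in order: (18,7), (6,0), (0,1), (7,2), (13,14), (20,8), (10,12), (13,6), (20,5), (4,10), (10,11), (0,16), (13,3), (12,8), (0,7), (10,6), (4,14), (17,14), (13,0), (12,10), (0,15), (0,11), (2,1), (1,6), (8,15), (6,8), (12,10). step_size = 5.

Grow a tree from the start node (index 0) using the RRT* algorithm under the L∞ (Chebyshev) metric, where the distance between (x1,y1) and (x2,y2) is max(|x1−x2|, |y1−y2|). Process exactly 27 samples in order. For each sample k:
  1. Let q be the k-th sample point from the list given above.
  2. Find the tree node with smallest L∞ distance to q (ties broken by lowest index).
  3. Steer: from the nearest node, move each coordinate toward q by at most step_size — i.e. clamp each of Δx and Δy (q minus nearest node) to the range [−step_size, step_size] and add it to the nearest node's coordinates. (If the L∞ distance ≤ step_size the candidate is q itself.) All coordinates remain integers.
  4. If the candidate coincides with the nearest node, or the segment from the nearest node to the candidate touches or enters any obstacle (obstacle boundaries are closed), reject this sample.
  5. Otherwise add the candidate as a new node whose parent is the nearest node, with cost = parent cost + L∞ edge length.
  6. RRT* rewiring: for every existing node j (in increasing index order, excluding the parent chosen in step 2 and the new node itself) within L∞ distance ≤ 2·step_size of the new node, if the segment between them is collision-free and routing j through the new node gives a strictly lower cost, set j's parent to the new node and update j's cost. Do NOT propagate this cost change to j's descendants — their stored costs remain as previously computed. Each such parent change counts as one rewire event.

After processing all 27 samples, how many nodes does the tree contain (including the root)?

Node count: 11

1. q=(18,7) nearest=0 d=18 new=(5,6) → blocked by [2,5]×[4,6], reject
2. q=(6,0) nearest=0 d=6 new=(5,0) → add node 1 parent=0 cost=5
3. q=(0,1) nearest=0 d=0 → coincident, reject
4. q=(7,2) nearest=1 d=2 new=(7,2) → blocked by [4,8]×[2,4], reject
5. q=(13,14) nearest=0 d=13 new=(5,6) → blocked by [2,5]×[4,6], reject
6. q=(20,8) nearest=1 d=15 new=(10,5) → blocked by [4,8]×[2,4], reject
7. q=(10,12) nearest=0 d=11 new=(5,6) → blocked by [2,5]×[4,6], reject
8. q=(13,6) nearest=1 d=8 new=(10,5) → blocked by [4,8]×[2,4], reject
9. q=(20,5) nearest=1 d=15 new=(10,5) → blocked by [4,8]×[2,4], reject
10. q=(4,10) nearest=0 d=9 new=(4,6) → blocked by [2,5]×[4,6], reject
11. q=(10,11) nearest=0 d=10 new=(5,6) → blocked by [2,5]×[4,6], reject
12. q=(0,16) nearest=0 d=15 new=(0,6) → add node 2 parent=0 cost=5
13. q=(13,3) nearest=1 d=8 new=(10,3) → add node 3 parent=1 cost=10
14. q=(12,8) nearest=3 d=5 new=(12,8) → blocked by [8,13]×[7,9], reject
15. q=(0,7) nearest=2 d=1 new=(0,7) → add node 4 parent=2 cost=6
16. q=(10,6) nearest=3 d=3 new=(10,6) → add node 5 parent=3 cost=13
17. q=(4,14) nearest=4 d=7 new=(4,12) → blocked by [2,6]×[8,12], reject
18. q=(17,14) nearest=5 d=8 new=(15,11) → blocked by [8,13]×[7,9], reject
19. q=(13,0) nearest=3 d=3 new=(13,0) → add node 6 parent=3 cost=13
20. q=(12,10) nearest=5 d=4 new=(12,10) → blocked by [8,13]×[7,9], reject
21. q=(0,15) nearest=4 d=8 new=(0,12) → add node 7 parent=4 cost=11
22. q=(0,11) nearest=7 d=1 new=(0,11) → add node 8 parent=7 cost=12
23. q=(2,1) nearest=0 d=2 new=(2,1) → add node 9 parent=0 cost=2
24. q=(1,6) nearest=2 d=1 new=(1,6) → add node 10 parent=2 cost=6; rewire 8→10 (11<12)
25. q=(8,15) nearest=4 d=8 new=(5,12) → blocked by [2,6]×[8,12], reject
26. q=(6,8) nearest=5 d=4 new=(6,8) → blocked by [2,6]×[8,12], reject
27. q=(12,10) nearest=5 d=4 new=(12,10) → blocked by [8,13]×[7,9], reject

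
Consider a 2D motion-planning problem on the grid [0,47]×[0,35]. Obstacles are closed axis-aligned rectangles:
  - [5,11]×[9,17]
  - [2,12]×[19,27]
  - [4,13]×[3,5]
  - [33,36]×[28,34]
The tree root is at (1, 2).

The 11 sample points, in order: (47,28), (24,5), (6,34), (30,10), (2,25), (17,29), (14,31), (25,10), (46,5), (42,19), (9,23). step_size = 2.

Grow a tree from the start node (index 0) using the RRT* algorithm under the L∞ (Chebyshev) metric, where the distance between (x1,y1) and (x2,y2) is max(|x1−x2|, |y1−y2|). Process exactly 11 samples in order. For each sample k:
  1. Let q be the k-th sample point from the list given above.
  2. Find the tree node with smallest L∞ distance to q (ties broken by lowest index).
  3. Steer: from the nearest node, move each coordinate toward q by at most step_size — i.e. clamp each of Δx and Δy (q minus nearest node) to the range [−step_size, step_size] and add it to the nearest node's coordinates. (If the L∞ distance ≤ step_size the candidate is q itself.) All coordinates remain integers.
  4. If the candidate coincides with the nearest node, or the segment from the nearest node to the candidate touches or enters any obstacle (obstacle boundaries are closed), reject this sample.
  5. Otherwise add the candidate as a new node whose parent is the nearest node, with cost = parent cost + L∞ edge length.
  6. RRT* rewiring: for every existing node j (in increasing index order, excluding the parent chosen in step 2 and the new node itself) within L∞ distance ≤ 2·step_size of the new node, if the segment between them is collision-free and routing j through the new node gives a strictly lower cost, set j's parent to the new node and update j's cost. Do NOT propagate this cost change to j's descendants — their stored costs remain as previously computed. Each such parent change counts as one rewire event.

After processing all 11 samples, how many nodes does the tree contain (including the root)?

1. q=(47,28) nearest=0 d=46 new=(3,4) → add node 1 parent=0 cost=2
2. q=(24,5) nearest=1 d=21 new=(5,5) → blocked by [4,13]×[3,5], reject
3. q=(6,34) nearest=1 d=30 new=(5,6) → blocked by [4,13]×[3,5], reject
4. q=(30,10) nearest=1 d=27 new=(5,6) → blocked by [4,13]×[3,5], reject
5. q=(2,25) nearest=1 d=21 new=(2,6) → add node 2 parent=1 cost=4
6. q=(17,29) nearest=2 d=23 new=(4,8) → add node 3 parent=2 cost=6
7. q=(14,31) nearest=3 d=23 new=(6,10) → blocked by [5,11]×[9,17], reject
8. q=(25,10) nearest=3 d=21 new=(6,10) → blocked by [5,11]×[9,17], reject
9. q=(46,5) nearest=3 d=42 new=(6,6) → add node 4 parent=3 cost=8
10. q=(42,19) nearest=4 d=36 new=(8,8) → add node 5 parent=4 cost=10
11. q=(9,23) nearest=3 d=15 new=(6,10) → blocked by [5,11]×[9,17], reject

Node count: 6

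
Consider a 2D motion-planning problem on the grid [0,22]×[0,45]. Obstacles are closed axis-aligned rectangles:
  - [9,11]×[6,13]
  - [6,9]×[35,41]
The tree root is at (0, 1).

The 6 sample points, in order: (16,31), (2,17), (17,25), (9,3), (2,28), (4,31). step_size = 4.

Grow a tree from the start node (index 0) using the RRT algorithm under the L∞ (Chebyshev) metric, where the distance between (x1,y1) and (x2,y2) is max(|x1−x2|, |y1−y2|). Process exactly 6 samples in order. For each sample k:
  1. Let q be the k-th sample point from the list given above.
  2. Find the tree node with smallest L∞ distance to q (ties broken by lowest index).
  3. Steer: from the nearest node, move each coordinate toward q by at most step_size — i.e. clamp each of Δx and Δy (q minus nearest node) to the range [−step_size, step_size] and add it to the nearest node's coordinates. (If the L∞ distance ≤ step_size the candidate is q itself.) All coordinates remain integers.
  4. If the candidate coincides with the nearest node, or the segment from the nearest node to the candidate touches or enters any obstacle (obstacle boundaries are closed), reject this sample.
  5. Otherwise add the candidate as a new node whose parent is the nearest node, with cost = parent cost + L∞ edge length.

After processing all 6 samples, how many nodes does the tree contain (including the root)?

1. q=(16,31) nearest=0 d=30 new=(4,5) → add node 1 parent=0 cost=4
2. q=(2,17) nearest=1 d=12 new=(2,9) → add node 2 parent=1 cost=8
3. q=(17,25) nearest=2 d=16 new=(6,13) → add node 3 parent=2 cost=12
4. q=(9,3) nearest=1 d=5 new=(8,3) → add node 4 parent=1 cost=8
5. q=(2,28) nearest=3 d=15 new=(2,17) → add node 5 parent=3 cost=16
6. q=(4,31) nearest=5 d=14 new=(4,21) → add node 6 parent=5 cost=20

Node count: 7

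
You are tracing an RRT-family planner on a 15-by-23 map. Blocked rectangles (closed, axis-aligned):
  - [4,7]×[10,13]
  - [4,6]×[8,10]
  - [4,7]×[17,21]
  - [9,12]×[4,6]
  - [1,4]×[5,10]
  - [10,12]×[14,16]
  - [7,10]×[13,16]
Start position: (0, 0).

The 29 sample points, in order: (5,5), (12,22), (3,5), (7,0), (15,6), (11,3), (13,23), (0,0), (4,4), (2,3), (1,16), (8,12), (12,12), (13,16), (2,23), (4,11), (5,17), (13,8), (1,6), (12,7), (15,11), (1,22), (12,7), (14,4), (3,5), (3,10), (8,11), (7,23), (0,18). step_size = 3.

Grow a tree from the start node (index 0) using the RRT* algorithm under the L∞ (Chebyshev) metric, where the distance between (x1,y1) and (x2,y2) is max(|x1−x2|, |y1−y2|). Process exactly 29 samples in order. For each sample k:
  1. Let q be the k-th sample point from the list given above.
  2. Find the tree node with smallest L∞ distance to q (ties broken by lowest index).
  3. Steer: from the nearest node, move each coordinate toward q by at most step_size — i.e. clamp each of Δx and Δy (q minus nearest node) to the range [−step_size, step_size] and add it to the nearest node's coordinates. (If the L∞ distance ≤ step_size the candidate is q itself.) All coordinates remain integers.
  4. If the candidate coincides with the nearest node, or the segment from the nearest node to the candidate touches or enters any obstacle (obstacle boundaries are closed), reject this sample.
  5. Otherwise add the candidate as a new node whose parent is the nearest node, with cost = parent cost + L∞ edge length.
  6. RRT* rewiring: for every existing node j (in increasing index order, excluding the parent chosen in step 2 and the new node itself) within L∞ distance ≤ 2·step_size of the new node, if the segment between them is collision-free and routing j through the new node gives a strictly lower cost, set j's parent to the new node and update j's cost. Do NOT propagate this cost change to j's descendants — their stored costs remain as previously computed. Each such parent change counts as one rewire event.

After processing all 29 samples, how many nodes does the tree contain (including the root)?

Node count: 16

1. q=(5,5) nearest=0 d=5 new=(3,3) → add node 1 parent=0 cost=3
2. q=(12,22) nearest=1 d=19 new=(6,6) → add node 2 parent=1 cost=6
3. q=(3,5) nearest=1 d=2 new=(3,5) → blocked by [1,4]×[5,10], reject
4. q=(7,0) nearest=1 d=4 new=(6,0) → add node 3 parent=1 cost=6
5. q=(15,6) nearest=2 d=9 new=(9,6) → blocked by [9,12]×[4,6], reject
6. q=(11,3) nearest=2 d=5 new=(9,3) → add node 4 parent=2 cost=9
7. q=(13,23) nearest=2 d=17 new=(9,9) → add node 5 parent=2 cost=9
8. q=(0,0) nearest=0 d=0 → coincident, reject
9. q=(4,4) nearest=1 d=1 new=(4,4) → add node 6 parent=1 cost=4
10. q=(2,3) nearest=1 d=1 new=(2,3) → add node 7 parent=1 cost=4
11. q=(1,16) nearest=5 d=8 new=(6,12) → blocked by [4,7]×[10,13], reject
12. q=(8,12) nearest=5 d=3 new=(8,12) → add node 8 parent=5 cost=12
13. q=(12,12) nearest=5 d=3 new=(12,12) → add node 9 parent=5 cost=12
14. q=(13,16) nearest=9 d=4 new=(13,15) → add node 10 parent=9 cost=15
15. q=(2,23) nearest=8 d=11 new=(5,15) → blocked by [4,7]×[10,13], reject
16. q=(4,11) nearest=8 d=4 new=(5,11) → blocked by [4,7]×[10,13], reject
17. q=(5,17) nearest=8 d=5 new=(5,15) → blocked by [4,7]×[10,13], reject
18. q=(13,8) nearest=5 d=4 new=(12,8) → add node 11 parent=5 cost=12
19. q=(1,6) nearest=1 d=3 new=(1,6) → blocked by [1,4]×[5,10], reject
20. q=(12,7) nearest=11 d=1 new=(12,7) → add node 12 parent=11 cost=13
21. q=(15,11) nearest=9 d=3 new=(15,11) → add node 13 parent=9 cost=15
22. q=(1,22) nearest=8 d=10 new=(5,15) → blocked by [4,7]×[10,13], reject
23. q=(12,7) nearest=12 d=0 → coincident, reject
24. q=(14,4) nearest=12 d=3 new=(14,4) → add node 14 parent=12 cost=16
25. q=(3,5) nearest=6 d=1 new=(3,5) → blocked by [1,4]×[5,10], reject
26. q=(3,10) nearest=2 d=4 new=(3,9) → blocked by [4,6]×[8,10], reject
27. q=(8,11) nearest=8 d=1 new=(8,11) → add node 15 parent=8 cost=13
28. q=(7,23) nearest=10 d=8 new=(10,18) → blocked by [10,12]×[14,16], reject
29. q=(0,18) nearest=8 d=8 new=(5,15) → blocked by [4,7]×[10,13], reject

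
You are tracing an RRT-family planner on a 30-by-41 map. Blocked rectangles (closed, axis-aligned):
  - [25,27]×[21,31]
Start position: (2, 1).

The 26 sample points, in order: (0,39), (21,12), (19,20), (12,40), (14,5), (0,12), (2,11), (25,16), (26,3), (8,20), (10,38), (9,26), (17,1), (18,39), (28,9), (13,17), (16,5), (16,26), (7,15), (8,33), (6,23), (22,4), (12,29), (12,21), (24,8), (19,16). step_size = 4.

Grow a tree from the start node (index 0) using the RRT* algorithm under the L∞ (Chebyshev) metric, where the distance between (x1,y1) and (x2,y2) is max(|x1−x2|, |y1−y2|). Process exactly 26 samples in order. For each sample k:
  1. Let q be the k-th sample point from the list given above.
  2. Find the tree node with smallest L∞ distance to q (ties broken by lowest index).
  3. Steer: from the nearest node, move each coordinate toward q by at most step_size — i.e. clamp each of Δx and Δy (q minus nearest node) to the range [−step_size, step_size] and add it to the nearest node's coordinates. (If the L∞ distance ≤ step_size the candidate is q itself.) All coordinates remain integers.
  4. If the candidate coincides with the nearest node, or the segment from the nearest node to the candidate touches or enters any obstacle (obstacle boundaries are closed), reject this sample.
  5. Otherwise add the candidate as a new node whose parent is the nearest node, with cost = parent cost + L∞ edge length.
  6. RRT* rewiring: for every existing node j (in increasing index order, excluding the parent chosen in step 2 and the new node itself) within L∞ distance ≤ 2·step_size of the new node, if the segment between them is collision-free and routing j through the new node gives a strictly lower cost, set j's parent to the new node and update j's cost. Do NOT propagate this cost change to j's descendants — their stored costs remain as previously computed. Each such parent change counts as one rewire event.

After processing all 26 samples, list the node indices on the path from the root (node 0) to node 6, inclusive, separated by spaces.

1. q=(0,39) nearest=0 d=38 new=(0,5) → add node 1 parent=0 cost=4
2. q=(21,12) nearest=0 d=19 new=(6,5) → add node 2 parent=0 cost=4
3. q=(19,20) nearest=2 d=15 new=(10,9) → add node 3 parent=2 cost=8
4. q=(12,40) nearest=3 d=31 new=(12,13) → add node 4 parent=3 cost=12
5. q=(14,5) nearest=3 d=4 new=(14,5) → add node 5 parent=3 cost=12
6. q=(0,12) nearest=1 d=7 new=(0,9) → add node 6 parent=1 cost=8
7. q=(2,11) nearest=6 d=2 new=(2,11) → add node 7 parent=6 cost=10
8. q=(25,16) nearest=5 d=11 new=(18,9) → add node 8 parent=5 cost=16
9. q=(26,3) nearest=8 d=8 new=(22,5) → add node 9 parent=8 cost=20
10. q=(8,20) nearest=4 d=7 new=(8,17) → add node 10 parent=4 cost=16
11. q=(10,38) nearest=10 d=21 new=(10,21) → add node 11 parent=10 cost=20
12. q=(9,26) nearest=11 d=5 new=(9,25) → add node 12 parent=11 cost=24
13. q=(17,1) nearest=5 d=4 new=(17,1) → add node 13 parent=5 cost=16
14. q=(18,39) nearest=12 d=14 new=(13,29) → add node 14 parent=12 cost=28
15. q=(28,9) nearest=9 d=6 new=(26,9) → add node 15 parent=9 cost=24
16. q=(13,17) nearest=4 d=4 new=(13,17) → add node 16 parent=4 cost=16
17. q=(16,5) nearest=5 d=2 new=(16,5) → add node 17 parent=5 cost=14
18. q=(16,26) nearest=14 d=3 new=(16,26) → add node 18 parent=14 cost=31
19. q=(7,15) nearest=10 d=2 new=(7,15) → add node 19 parent=10 cost=18
20. q=(8,33) nearest=14 d=5 new=(9,33) → add node 20 parent=14 cost=32
21. q=(6,23) nearest=12 d=3 new=(6,23) → add node 21 parent=12 cost=27
22. q=(22,4) nearest=9 d=1 new=(22,4) → add node 22 parent=9 cost=21
23. q=(12,29) nearest=14 d=1 new=(12,29) → add node 23 parent=14 cost=29
24. q=(12,21) nearest=11 d=2 new=(12,21) → add node 24 parent=11 cost=22; rewire 18→24 (27<31)
25. q=(24,8) nearest=15 d=2 new=(24,8) → add node 25 parent=15 cost=26
26. q=(19,16) nearest=16 d=6 new=(17,16) → add node 26 parent=16 cost=20

Path: 0 1 6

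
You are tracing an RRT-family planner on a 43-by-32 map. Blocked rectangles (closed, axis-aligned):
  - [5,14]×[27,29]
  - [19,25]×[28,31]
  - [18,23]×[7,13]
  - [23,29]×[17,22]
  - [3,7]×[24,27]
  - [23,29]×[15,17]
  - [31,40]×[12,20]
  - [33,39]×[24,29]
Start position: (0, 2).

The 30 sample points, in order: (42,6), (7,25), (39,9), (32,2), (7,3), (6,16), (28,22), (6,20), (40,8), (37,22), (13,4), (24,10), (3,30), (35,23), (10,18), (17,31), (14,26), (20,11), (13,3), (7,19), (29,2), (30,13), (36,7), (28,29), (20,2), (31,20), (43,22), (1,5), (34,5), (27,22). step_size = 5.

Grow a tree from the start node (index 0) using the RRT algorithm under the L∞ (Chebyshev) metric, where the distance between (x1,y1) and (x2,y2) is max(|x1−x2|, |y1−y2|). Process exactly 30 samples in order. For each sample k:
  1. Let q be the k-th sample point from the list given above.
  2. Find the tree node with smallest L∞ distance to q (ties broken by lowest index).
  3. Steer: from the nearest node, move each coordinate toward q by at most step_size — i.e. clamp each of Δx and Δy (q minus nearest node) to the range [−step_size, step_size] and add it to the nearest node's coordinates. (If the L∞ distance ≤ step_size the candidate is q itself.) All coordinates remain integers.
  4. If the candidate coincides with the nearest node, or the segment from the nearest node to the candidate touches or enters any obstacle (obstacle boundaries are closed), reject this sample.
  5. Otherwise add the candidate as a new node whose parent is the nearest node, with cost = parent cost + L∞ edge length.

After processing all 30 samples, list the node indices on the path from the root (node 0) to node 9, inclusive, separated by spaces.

1. q=(42,6) nearest=0 d=42 new=(5,6) → add node 1 parent=0 cost=5
2. q=(7,25) nearest=1 d=19 new=(7,11) → add node 2 parent=1 cost=10
3. q=(39,9) nearest=2 d=32 new=(12,9) → add node 3 parent=2 cost=15
4. q=(32,2) nearest=3 d=20 new=(17,4) → add node 4 parent=3 cost=20
5. q=(7,3) nearest=1 d=3 new=(7,3) → add node 5 parent=1 cost=8
6. q=(6,16) nearest=2 d=5 new=(6,16) → add node 6 parent=2 cost=15
7. q=(28,22) nearest=3 d=16 new=(17,14) → add node 7 parent=3 cost=20
8. q=(6,20) nearest=6 d=4 new=(6,20) → add node 8 parent=6 cost=19
9. q=(40,8) nearest=4 d=23 new=(22,8) → blocked by [18,23]×[7,13], reject
10. q=(37,22) nearest=4 d=20 new=(22,9) → blocked by [18,23]×[7,13], reject
11. q=(13,4) nearest=4 d=4 new=(13,4) → add node 9 parent=4 cost=24
12. q=(24,10) nearest=4 d=7 new=(22,9) → blocked by [18,23]×[7,13], reject
13. q=(3,30) nearest=8 d=10 new=(3,25) → blocked by [3,7]×[24,27], reject
14. q=(35,23) nearest=7 d=18 new=(22,19) → add node 10 parent=7 cost=25
15. q=(10,18) nearest=6 d=4 new=(10,18) → add node 11 parent=6 cost=19
16. q=(17,31) nearest=8 d=11 new=(11,25) → add node 12 parent=8 cost=24
17. q=(14,26) nearest=12 d=3 new=(14,26) → add node 13 parent=12 cost=27
18. q=(20,11) nearest=7 d=3 new=(20,11) → blocked by [18,23]×[7,13], reject
19. q=(13,3) nearest=9 d=1 new=(13,3) → add node 14 parent=9 cost=25
20. q=(7,19) nearest=8 d=1 new=(7,19) → add node 15 parent=8 cost=20
21. q=(29,2) nearest=4 d=12 new=(22,2) → add node 16 parent=4 cost=25
22. q=(30,13) nearest=10 d=8 new=(27,14) → blocked by [23,29]×[17,22], reject
23. q=(36,7) nearest=10 d=14 new=(27,14) → blocked by [23,29]×[17,22], reject
24. q=(28,29) nearest=10 d=10 new=(27,24) → blocked by [23,29]×[17,22], reject
25. q=(20,2) nearest=16 d=2 new=(20,2) → add node 17 parent=16 cost=27
26. q=(31,20) nearest=10 d=9 new=(27,20) → blocked by [23,29]×[17,22], reject
27. q=(43,22) nearest=10 d=21 new=(27,22) → blocked by [23,29]×[17,22], reject
28. q=(1,5) nearest=0 d=3 new=(1,5) → add node 18 parent=0 cost=3
29. q=(34,5) nearest=16 d=12 new=(27,5) → add node 19 parent=16 cost=30
30. q=(27,22) nearest=10 d=5 new=(27,22) → blocked by [23,29]×[17,22], reject

Path: 0 1 2 3 4 9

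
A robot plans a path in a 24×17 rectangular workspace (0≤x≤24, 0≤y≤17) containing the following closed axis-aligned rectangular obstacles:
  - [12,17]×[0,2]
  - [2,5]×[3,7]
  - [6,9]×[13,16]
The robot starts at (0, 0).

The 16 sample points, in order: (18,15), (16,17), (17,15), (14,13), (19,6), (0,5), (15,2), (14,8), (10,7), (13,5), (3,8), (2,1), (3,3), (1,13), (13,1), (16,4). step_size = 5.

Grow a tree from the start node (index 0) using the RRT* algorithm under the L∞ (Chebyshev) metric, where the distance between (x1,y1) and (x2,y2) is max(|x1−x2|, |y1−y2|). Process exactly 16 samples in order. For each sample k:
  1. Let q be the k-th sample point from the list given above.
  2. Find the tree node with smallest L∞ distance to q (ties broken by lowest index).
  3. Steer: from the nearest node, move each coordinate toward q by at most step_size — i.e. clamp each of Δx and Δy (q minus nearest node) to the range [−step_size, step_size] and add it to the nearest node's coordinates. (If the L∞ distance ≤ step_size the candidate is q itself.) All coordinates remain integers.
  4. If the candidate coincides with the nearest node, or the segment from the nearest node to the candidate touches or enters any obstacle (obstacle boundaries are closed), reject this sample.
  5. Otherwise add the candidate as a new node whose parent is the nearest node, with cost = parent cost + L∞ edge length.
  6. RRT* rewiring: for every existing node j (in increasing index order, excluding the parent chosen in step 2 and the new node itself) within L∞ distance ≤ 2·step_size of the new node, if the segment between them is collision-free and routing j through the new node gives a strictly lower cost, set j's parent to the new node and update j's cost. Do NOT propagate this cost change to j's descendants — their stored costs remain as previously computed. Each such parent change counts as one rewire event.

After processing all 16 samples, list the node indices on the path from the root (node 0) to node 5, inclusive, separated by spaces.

1. q=(18,15) nearest=0 d=18 new=(5,5) → blocked by [2,5]×[3,7], reject
2. q=(16,17) nearest=0 d=17 new=(5,5) → blocked by [2,5]×[3,7], reject
3. q=(17,15) nearest=0 d=17 new=(5,5) → blocked by [2,5]×[3,7], reject
4. q=(14,13) nearest=0 d=14 new=(5,5) → blocked by [2,5]×[3,7], reject
5. q=(19,6) nearest=0 d=19 new=(5,5) → blocked by [2,5]×[3,7], reject
6. q=(0,5) nearest=0 d=5 new=(0,5) → add node 1 parent=0 cost=5
7. q=(15,2) nearest=0 d=15 new=(5,2) → add node 2 parent=0 cost=5
8. q=(14,8) nearest=2 d=9 new=(10,7) → add node 3 parent=2 cost=10
9. q=(10,7) nearest=3 d=0 → coincident, reject
10. q=(13,5) nearest=3 d=3 new=(13,5) → add node 4 parent=3 cost=13
11. q=(3,8) nearest=1 d=3 new=(3,8) → blocked by [2,5]×[3,7], reject
12. q=(2,1) nearest=0 d=2 new=(2,1) → add node 5 parent=0 cost=2
13. q=(3,3) nearest=2 d=2 new=(3,3) → blocked by [2,5]×[3,7], reject
14. q=(1,13) nearest=1 d=8 new=(1,10) → add node 6 parent=1 cost=10
15. q=(13,1) nearest=4 d=4 new=(13,1) → blocked by [12,17]×[0,2], reject
16. q=(16,4) nearest=4 d=3 new=(16,4) → add node 7 parent=4 cost=16

Path: 0 5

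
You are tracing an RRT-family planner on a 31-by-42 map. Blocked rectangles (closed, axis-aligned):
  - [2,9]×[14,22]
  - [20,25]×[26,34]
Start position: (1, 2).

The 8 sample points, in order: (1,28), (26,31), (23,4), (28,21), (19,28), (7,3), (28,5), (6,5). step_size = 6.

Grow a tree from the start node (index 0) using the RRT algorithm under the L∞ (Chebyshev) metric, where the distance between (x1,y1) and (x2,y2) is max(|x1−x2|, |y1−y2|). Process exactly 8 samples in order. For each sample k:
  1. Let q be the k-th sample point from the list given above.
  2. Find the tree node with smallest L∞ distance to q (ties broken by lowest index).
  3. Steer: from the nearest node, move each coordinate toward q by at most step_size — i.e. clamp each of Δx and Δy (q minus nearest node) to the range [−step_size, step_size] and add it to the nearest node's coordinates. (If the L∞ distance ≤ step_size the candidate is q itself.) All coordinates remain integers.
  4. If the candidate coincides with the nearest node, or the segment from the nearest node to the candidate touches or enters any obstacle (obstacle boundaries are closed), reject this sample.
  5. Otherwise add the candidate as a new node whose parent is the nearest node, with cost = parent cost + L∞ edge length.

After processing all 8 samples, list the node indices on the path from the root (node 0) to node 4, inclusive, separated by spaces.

1. q=(1,28) nearest=0 d=26 new=(1,8) → add node 1 parent=0 cost=6
2. q=(26,31) nearest=1 d=25 new=(7,14) → blocked by [2,9]×[14,22], reject
3. q=(23,4) nearest=0 d=22 new=(7,4) → add node 2 parent=0 cost=6
4. q=(28,21) nearest=2 d=21 new=(13,10) → add node 3 parent=2 cost=12
5. q=(19,28) nearest=3 d=18 new=(19,16) → add node 4 parent=3 cost=18
6. q=(7,3) nearest=2 d=1 new=(7,3) → add node 5 parent=2 cost=7
7. q=(28,5) nearest=4 d=11 new=(25,10) → add node 6 parent=4 cost=24
8. q=(6,5) nearest=2 d=1 new=(6,5) → add node 7 parent=2 cost=7

Path: 0 2 3 4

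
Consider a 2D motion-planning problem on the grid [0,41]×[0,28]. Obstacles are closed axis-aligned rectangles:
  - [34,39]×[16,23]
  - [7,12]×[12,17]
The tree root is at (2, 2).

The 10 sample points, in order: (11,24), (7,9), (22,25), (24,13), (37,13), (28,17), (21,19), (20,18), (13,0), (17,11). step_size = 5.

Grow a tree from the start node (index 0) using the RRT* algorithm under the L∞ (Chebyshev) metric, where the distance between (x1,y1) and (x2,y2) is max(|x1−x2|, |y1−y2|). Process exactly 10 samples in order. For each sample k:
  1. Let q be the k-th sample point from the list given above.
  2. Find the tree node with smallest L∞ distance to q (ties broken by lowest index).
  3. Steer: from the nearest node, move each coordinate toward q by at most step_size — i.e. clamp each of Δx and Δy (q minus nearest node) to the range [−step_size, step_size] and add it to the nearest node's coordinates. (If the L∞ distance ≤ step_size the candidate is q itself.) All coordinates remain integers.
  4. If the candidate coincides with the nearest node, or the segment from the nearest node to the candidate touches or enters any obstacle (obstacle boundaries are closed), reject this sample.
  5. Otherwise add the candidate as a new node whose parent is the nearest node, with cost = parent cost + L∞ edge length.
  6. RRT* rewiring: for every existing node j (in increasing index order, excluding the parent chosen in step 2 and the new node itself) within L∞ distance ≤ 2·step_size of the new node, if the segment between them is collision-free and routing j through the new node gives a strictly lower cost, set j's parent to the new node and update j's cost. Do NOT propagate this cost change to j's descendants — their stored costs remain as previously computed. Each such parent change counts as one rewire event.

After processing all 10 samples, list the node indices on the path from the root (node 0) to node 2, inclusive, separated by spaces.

1. q=(11,24) nearest=0 d=22 new=(7,7) → add node 1 parent=0 cost=5
2. q=(7,9) nearest=1 d=2 new=(7,9) → add node 2 parent=1 cost=7
3. q=(22,25) nearest=2 d=16 new=(12,14) → blocked by [7,12]×[12,17], reject
4. q=(24,13) nearest=1 d=17 new=(12,12) → blocked by [7,12]×[12,17], reject
5. q=(37,13) nearest=1 d=30 new=(12,12) → blocked by [7,12]×[12,17], reject
6. q=(28,17) nearest=1 d=21 new=(12,12) → blocked by [7,12]×[12,17], reject
7. q=(21,19) nearest=1 d=14 new=(12,12) → blocked by [7,12]×[12,17], reject
8. q=(20,18) nearest=1 d=13 new=(12,12) → blocked by [7,12]×[12,17], reject
9. q=(13,0) nearest=1 d=7 new=(12,2) → add node 3 parent=1 cost=10
10. q=(17,11) nearest=3 d=9 new=(17,7) → add node 4 parent=3 cost=15

Path: 0 1 2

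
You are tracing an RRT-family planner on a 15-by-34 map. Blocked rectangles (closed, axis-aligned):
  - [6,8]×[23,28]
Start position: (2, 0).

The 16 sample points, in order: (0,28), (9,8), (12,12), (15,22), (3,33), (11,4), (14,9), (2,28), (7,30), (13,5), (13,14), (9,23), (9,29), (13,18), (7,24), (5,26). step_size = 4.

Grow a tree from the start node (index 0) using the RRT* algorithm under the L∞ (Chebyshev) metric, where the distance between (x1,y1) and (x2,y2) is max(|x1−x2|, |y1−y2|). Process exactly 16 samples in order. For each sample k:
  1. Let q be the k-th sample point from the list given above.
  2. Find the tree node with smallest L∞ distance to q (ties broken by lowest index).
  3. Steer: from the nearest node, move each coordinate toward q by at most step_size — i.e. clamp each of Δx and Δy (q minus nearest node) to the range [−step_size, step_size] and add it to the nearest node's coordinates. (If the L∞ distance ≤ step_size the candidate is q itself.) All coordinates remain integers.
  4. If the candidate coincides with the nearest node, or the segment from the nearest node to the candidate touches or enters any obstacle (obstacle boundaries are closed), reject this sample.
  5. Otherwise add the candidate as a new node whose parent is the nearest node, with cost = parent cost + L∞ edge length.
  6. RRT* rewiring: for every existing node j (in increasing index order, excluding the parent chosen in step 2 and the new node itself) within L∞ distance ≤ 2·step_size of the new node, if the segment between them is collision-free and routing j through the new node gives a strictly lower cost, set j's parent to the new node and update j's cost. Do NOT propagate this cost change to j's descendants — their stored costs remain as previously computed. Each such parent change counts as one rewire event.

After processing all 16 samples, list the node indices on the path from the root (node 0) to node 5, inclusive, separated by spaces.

Path: 0 2 3 4 5

1. q=(0,28) nearest=0 d=28 new=(0,4) → add node 1 parent=0 cost=4
2. q=(9,8) nearest=0 d=8 new=(6,4) → add node 2 parent=0 cost=4
3. q=(12,12) nearest=2 d=8 new=(10,8) → add node 3 parent=2 cost=8
4. q=(15,22) nearest=3 d=14 new=(14,12) → add node 4 parent=3 cost=12
5. q=(3,33) nearest=4 d=21 new=(10,16) → add node 5 parent=4 cost=16
6. q=(11,4) nearest=3 d=4 new=(11,4) → add node 6 parent=3 cost=12
7. q=(14,9) nearest=4 d=3 new=(14,9) → add node 7 parent=4 cost=15
8. q=(2,28) nearest=5 d=12 new=(6,20) → add node 8 parent=5 cost=20
9. q=(7,30) nearest=8 d=10 new=(7,24) → blocked by [6,8]×[23,28], reject
10. q=(13,5) nearest=6 d=2 new=(13,5) → add node 9 parent=6 cost=14
11. q=(13,14) nearest=4 d=2 new=(13,14) → add node 10 parent=4 cost=14
12. q=(9,23) nearest=8 d=3 new=(9,23) → add node 11 parent=8 cost=23
13. q=(9,29) nearest=11 d=6 new=(9,27) → add node 12 parent=11 cost=27
14. q=(13,18) nearest=5 d=3 new=(13,18) → add node 13 parent=5 cost=19
15. q=(7,24) nearest=11 d=2 new=(7,24) → blocked by [6,8]×[23,28], reject
16. q=(5,26) nearest=11 d=4 new=(5,26) → blocked by [6,8]×[23,28], reject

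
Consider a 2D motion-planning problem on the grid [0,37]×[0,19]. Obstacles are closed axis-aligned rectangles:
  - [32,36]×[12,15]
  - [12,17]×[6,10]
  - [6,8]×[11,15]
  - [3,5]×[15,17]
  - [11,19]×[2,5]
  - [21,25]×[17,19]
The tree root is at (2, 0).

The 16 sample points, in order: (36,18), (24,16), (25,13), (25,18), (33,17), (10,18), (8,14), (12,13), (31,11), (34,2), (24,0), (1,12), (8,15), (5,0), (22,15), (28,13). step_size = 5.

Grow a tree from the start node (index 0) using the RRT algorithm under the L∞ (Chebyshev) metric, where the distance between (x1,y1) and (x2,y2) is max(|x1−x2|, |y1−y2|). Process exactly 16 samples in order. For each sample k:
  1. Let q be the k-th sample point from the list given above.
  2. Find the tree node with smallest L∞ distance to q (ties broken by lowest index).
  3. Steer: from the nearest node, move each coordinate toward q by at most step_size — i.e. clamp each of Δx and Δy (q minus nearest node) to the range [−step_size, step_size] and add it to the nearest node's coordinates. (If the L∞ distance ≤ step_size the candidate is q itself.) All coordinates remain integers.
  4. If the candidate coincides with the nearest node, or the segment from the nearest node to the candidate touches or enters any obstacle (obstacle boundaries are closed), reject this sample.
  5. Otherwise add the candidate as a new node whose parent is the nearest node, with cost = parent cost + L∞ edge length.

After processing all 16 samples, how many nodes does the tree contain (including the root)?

Node count: 11

1. q=(36,18) nearest=0 d=34 new=(7,5) → add node 1 parent=0 cost=5
2. q=(24,16) nearest=1 d=17 new=(12,10) → blocked by [12,17]×[6,10], reject
3. q=(25,13) nearest=1 d=18 new=(12,10) → blocked by [12,17]×[6,10], reject
4. q=(25,18) nearest=1 d=18 new=(12,10) → blocked by [12,17]×[6,10], reject
5. q=(33,17) nearest=1 d=26 new=(12,10) → blocked by [12,17]×[6,10], reject
6. q=(10,18) nearest=1 d=13 new=(10,10) → add node 2 parent=1 cost=10
7. q=(8,14) nearest=2 d=4 new=(8,14) → blocked by [6,8]×[11,15], reject
8. q=(12,13) nearest=2 d=3 new=(12,13) → add node 3 parent=2 cost=13
9. q=(31,11) nearest=3 d=19 new=(17,11) → add node 4 parent=3 cost=18
10. q=(34,2) nearest=4 d=17 new=(22,6) → add node 5 parent=4 cost=23
11. q=(24,0) nearest=5 d=6 new=(24,1) → add node 6 parent=5 cost=28
12. q=(1,12) nearest=1 d=7 new=(2,10) → add node 7 parent=1 cost=10
13. q=(8,15) nearest=3 d=4 new=(8,15) → blocked by [6,8]×[11,15], reject
14. q=(5,0) nearest=0 d=3 new=(5,0) → add node 8 parent=0 cost=3
15. q=(22,15) nearest=4 d=5 new=(22,15) → add node 9 parent=4 cost=23
16. q=(28,13) nearest=9 d=6 new=(27,13) → add node 10 parent=9 cost=28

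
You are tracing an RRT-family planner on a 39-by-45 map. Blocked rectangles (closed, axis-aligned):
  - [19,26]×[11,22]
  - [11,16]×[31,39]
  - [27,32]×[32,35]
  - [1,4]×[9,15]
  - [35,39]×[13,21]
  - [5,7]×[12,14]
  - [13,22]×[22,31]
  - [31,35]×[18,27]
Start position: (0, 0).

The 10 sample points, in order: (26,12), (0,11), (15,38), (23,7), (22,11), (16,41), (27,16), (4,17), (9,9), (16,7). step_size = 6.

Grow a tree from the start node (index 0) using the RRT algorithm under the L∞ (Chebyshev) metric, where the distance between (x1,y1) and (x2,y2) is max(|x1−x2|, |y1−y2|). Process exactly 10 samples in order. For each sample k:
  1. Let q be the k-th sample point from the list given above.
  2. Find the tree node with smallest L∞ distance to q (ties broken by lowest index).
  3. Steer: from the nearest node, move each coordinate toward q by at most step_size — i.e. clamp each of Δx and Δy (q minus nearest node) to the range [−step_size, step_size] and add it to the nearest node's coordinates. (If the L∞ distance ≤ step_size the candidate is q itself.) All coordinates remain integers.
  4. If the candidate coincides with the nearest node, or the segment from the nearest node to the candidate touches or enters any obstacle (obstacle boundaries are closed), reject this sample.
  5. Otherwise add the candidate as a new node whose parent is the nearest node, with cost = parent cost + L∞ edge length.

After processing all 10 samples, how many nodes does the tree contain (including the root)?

Node count: 8

1. q=(26,12) nearest=0 d=26 new=(6,6) → add node 1 parent=0 cost=6
2. q=(0,11) nearest=1 d=6 new=(0,11) → blocked by [1,4]×[9,15], reject
3. q=(15,38) nearest=1 d=32 new=(12,12) → add node 2 parent=1 cost=12
4. q=(23,7) nearest=2 d=11 new=(18,7) → add node 3 parent=2 cost=18
5. q=(22,11) nearest=3 d=4 new=(22,11) → blocked by [19,26]×[11,22], reject
6. q=(16,41) nearest=2 d=29 new=(16,18) → add node 4 parent=2 cost=18
7. q=(27,16) nearest=3 d=9 new=(24,13) → blocked by [19,26]×[11,22], reject
8. q=(4,17) nearest=2 d=8 new=(6,17) → add node 5 parent=2 cost=18
9. q=(9,9) nearest=1 d=3 new=(9,9) → add node 6 parent=1 cost=9
10. q=(16,7) nearest=3 d=2 new=(16,7) → add node 7 parent=3 cost=20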